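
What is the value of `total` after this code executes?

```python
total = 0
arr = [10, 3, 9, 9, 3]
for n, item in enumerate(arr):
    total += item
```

Let's trace through this code step by step.

Initialize: total = 0
Initialize: arr = [10, 3, 9, 9, 3]
Entering loop: for n, item in enumerate(arr):

After execution: total = 34
34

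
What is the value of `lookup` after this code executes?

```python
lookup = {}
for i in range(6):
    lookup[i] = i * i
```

Let's trace through this code step by step.

Initialize: lookup = {}
Entering loop: for i in range(6):

After execution: lookup = {0: 0, 1: 1, 2: 4, 3: 9, 4: 16, 5: 25}
{0: 0, 1: 1, 2: 4, 3: 9, 4: 16, 5: 25}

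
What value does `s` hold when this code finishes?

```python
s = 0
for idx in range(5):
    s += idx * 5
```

Let's trace through this code step by step.

Initialize: s = 0
Entering loop: for idx in range(5):

After execution: s = 50
50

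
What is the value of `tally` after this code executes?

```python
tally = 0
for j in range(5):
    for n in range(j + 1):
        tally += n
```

Let's trace through this code step by step.

Initialize: tally = 0
Entering loop: for j in range(5):

After execution: tally = 20
20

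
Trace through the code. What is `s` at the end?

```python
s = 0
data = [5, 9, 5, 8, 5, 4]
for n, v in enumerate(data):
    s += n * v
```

Let's trace through this code step by step.

Initialize: s = 0
Initialize: data = [5, 9, 5, 8, 5, 4]
Entering loop: for n, v in enumerate(data):

After execution: s = 83
83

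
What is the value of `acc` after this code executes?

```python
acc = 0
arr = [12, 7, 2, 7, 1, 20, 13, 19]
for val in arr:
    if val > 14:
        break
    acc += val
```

Let's trace through this code step by step.

Initialize: acc = 0
Initialize: arr = [12, 7, 2, 7, 1, 20, 13, 19]
Entering loop: for val in arr:

After execution: acc = 29
29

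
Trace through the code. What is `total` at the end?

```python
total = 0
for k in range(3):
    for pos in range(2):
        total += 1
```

Let's trace through this code step by step.

Initialize: total = 0
Entering loop: for k in range(3):

After execution: total = 6
6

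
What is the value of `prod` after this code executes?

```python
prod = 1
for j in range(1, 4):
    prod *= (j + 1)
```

Let's trace through this code step by step.

Initialize: prod = 1
Entering loop: for j in range(1, 4):

After execution: prod = 24
24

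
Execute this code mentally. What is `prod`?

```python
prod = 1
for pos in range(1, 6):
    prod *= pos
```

Let's trace through this code step by step.

Initialize: prod = 1
Entering loop: for pos in range(1, 6):

After execution: prod = 120
120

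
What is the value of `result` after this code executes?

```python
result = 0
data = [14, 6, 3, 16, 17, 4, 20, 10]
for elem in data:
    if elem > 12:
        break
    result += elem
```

Let's trace through this code step by step.

Initialize: result = 0
Initialize: data = [14, 6, 3, 16, 17, 4, 20, 10]
Entering loop: for elem in data:

After execution: result = 0
0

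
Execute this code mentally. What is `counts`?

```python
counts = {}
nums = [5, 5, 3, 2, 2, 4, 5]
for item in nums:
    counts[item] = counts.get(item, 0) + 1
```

Let's trace through this code step by step.

Initialize: counts = {}
Initialize: nums = [5, 5, 3, 2, 2, 4, 5]
Entering loop: for item in nums:

After execution: counts = {5: 3, 3: 1, 2: 2, 4: 1}
{5: 3, 3: 1, 2: 2, 4: 1}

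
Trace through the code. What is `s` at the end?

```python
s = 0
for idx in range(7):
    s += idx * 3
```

Let's trace through this code step by step.

Initialize: s = 0
Entering loop: for idx in range(7):

After execution: s = 63
63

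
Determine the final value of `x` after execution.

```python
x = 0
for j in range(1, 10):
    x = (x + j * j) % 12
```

Let's trace through this code step by step.

Initialize: x = 0
Entering loop: for j in range(1, 10):

After execution: x = 9
9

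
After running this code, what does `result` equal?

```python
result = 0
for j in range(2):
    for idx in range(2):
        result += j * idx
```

Let's trace through this code step by step.

Initialize: result = 0
Entering loop: for j in range(2):

After execution: result = 1
1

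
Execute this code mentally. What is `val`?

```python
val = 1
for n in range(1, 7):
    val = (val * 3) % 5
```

Let's trace through this code step by step.

Initialize: val = 1
Entering loop: for n in range(1, 7):

After execution: val = 4
4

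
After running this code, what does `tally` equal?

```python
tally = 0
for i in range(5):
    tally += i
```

Let's trace through this code step by step.

Initialize: tally = 0
Entering loop: for i in range(5):

After execution: tally = 10
10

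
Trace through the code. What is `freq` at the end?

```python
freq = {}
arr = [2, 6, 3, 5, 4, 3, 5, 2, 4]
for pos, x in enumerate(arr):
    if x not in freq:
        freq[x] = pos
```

Let's trace through this code step by step.

Initialize: freq = {}
Initialize: arr = [2, 6, 3, 5, 4, 3, 5, 2, 4]
Entering loop: for pos, x in enumerate(arr):

After execution: freq = {2: 0, 6: 1, 3: 2, 5: 3, 4: 4}
{2: 0, 6: 1, 3: 2, 5: 3, 4: 4}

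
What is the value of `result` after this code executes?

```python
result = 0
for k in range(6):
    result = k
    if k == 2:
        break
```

Let's trace through this code step by step.

Initialize: result = 0
Entering loop: for k in range(6):

After execution: result = 2
2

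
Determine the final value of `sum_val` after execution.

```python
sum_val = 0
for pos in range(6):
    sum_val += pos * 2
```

Let's trace through this code step by step.

Initialize: sum_val = 0
Entering loop: for pos in range(6):

After execution: sum_val = 30
30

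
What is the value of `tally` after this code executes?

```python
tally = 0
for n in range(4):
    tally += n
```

Let's trace through this code step by step.

Initialize: tally = 0
Entering loop: for n in range(4):

After execution: tally = 6
6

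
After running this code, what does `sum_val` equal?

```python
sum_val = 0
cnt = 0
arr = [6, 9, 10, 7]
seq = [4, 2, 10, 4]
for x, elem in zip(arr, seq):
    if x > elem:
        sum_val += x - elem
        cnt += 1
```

Let's trace through this code step by step.

Initialize: sum_val = 0
Initialize: cnt = 0
Initialize: arr = [6, 9, 10, 7]
Initialize: seq = [4, 2, 10, 4]
Entering loop: for x, elem in zip(arr, seq):

After execution: sum_val = 12
12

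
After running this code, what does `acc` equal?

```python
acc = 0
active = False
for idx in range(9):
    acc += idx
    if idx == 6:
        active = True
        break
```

Let's trace through this code step by step.

Initialize: acc = 0
Initialize: active = False
Entering loop: for idx in range(9):

After execution: acc = 21
21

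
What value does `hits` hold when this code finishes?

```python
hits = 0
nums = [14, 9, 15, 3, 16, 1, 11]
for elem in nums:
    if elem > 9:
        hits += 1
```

Let's trace through this code step by step.

Initialize: hits = 0
Initialize: nums = [14, 9, 15, 3, 16, 1, 11]
Entering loop: for elem in nums:

After execution: hits = 4
4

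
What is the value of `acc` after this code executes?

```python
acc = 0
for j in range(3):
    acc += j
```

Let's trace through this code step by step.

Initialize: acc = 0
Entering loop: for j in range(3):

After execution: acc = 3
3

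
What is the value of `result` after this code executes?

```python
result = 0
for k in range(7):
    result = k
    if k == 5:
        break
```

Let's trace through this code step by step.

Initialize: result = 0
Entering loop: for k in range(7):

After execution: result = 5
5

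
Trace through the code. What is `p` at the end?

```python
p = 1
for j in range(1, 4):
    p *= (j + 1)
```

Let's trace through this code step by step.

Initialize: p = 1
Entering loop: for j in range(1, 4):

After execution: p = 24
24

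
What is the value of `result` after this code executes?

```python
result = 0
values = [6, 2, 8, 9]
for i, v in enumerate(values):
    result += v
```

Let's trace through this code step by step.

Initialize: result = 0
Initialize: values = [6, 2, 8, 9]
Entering loop: for i, v in enumerate(values):

After execution: result = 25
25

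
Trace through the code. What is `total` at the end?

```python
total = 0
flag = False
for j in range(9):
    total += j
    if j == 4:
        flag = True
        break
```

Let's trace through this code step by step.

Initialize: total = 0
Initialize: flag = False
Entering loop: for j in range(9):

After execution: total = 10
10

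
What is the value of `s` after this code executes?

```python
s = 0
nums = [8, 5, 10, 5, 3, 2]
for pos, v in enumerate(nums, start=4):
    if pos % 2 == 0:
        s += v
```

Let's trace through this code step by step.

Initialize: s = 0
Initialize: nums = [8, 5, 10, 5, 3, 2]
Entering loop: for pos, v in enumerate(nums, start=4):

After execution: s = 21
21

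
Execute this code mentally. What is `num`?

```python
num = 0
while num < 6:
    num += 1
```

Let's trace through this code step by step.

Initialize: num = 0
Entering loop: while num < 6:

After execution: num = 6
6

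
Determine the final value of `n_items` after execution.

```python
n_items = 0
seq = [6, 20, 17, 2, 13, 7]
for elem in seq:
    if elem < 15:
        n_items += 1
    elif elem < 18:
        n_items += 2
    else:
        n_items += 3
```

Let's trace through this code step by step.

Initialize: n_items = 0
Initialize: seq = [6, 20, 17, 2, 13, 7]
Entering loop: for elem in seq:

After execution: n_items = 9
9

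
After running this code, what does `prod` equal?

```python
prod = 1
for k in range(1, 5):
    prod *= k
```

Let's trace through this code step by step.

Initialize: prod = 1
Entering loop: for k in range(1, 5):

After execution: prod = 24
24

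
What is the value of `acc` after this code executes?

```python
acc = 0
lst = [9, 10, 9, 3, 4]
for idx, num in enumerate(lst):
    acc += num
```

Let's trace through this code step by step.

Initialize: acc = 0
Initialize: lst = [9, 10, 9, 3, 4]
Entering loop: for idx, num in enumerate(lst):

After execution: acc = 35
35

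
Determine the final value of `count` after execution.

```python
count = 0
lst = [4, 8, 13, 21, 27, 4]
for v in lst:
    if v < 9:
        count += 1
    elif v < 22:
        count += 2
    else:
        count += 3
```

Let's trace through this code step by step.

Initialize: count = 0
Initialize: lst = [4, 8, 13, 21, 27, 4]
Entering loop: for v in lst:

After execution: count = 10
10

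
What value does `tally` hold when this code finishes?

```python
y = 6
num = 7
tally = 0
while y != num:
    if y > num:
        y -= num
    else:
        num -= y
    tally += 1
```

Let's trace through this code step by step.

Initialize: y = 6
Initialize: num = 7
Initialize: tally = 0
Entering loop: while y != num:

After execution: tally = 6
6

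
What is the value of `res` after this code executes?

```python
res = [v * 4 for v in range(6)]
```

Let's trace through this code step by step.

Initialize: res = [v * 4 for v in range(6)]

After execution: res = [0, 4, 8, 12, 16, 20]
[0, 4, 8, 12, 16, 20]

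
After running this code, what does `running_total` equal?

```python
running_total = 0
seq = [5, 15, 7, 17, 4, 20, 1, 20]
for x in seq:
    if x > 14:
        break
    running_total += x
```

Let's trace through this code step by step.

Initialize: running_total = 0
Initialize: seq = [5, 15, 7, 17, 4, 20, 1, 20]
Entering loop: for x in seq:

After execution: running_total = 5
5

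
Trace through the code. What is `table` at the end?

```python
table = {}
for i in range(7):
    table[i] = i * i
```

Let's trace through this code step by step.

Initialize: table = {}
Entering loop: for i in range(7):

After execution: table = {0: 0, 1: 1, 2: 4, 3: 9, 4: 16, 5: 25, 6: 36}
{0: 0, 1: 1, 2: 4, 3: 9, 4: 16, 5: 25, 6: 36}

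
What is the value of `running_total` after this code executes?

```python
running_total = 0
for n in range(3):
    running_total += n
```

Let's trace through this code step by step.

Initialize: running_total = 0
Entering loop: for n in range(3):

After execution: running_total = 3
3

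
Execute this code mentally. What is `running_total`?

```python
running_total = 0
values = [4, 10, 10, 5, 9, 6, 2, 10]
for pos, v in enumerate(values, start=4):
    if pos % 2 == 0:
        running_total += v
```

Let's trace through this code step by step.

Initialize: running_total = 0
Initialize: values = [4, 10, 10, 5, 9, 6, 2, 10]
Entering loop: for pos, v in enumerate(values, start=4):

After execution: running_total = 25
25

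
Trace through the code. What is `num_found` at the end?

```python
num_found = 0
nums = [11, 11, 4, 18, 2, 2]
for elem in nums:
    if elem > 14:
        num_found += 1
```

Let's trace through this code step by step.

Initialize: num_found = 0
Initialize: nums = [11, 11, 4, 18, 2, 2]
Entering loop: for elem in nums:

After execution: num_found = 1
1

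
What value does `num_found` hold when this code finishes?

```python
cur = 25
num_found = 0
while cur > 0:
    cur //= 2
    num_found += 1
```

Let's trace through this code step by step.

Initialize: cur = 25
Initialize: num_found = 0
Entering loop: while cur > 0:

After execution: num_found = 5
5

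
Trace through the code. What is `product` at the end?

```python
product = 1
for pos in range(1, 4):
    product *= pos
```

Let's trace through this code step by step.

Initialize: product = 1
Entering loop: for pos in range(1, 4):

After execution: product = 6
6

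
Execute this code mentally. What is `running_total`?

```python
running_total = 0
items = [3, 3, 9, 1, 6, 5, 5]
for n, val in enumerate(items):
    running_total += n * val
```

Let's trace through this code step by step.

Initialize: running_total = 0
Initialize: items = [3, 3, 9, 1, 6, 5, 5]
Entering loop: for n, val in enumerate(items):

After execution: running_total = 103
103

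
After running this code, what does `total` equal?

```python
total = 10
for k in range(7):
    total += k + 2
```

Let's trace through this code step by step.

Initialize: total = 10
Entering loop: for k in range(7):

After execution: total = 45
45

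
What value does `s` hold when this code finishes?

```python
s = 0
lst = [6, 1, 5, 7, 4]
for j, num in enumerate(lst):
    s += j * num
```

Let's trace through this code step by step.

Initialize: s = 0
Initialize: lst = [6, 1, 5, 7, 4]
Entering loop: for j, num in enumerate(lst):

After execution: s = 48
48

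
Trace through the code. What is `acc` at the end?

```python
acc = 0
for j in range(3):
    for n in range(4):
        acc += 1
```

Let's trace through this code step by step.

Initialize: acc = 0
Entering loop: for j in range(3):

After execution: acc = 12
12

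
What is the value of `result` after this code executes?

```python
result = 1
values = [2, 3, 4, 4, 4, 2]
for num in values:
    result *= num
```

Let's trace through this code step by step.

Initialize: result = 1
Initialize: values = [2, 3, 4, 4, 4, 2]
Entering loop: for num in values:

After execution: result = 768
768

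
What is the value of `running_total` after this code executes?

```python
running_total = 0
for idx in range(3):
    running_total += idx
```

Let's trace through this code step by step.

Initialize: running_total = 0
Entering loop: for idx in range(3):

After execution: running_total = 3
3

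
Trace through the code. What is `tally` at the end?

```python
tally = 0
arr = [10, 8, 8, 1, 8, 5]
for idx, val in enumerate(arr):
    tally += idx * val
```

Let's trace through this code step by step.

Initialize: tally = 0
Initialize: arr = [10, 8, 8, 1, 8, 5]
Entering loop: for idx, val in enumerate(arr):

After execution: tally = 84
84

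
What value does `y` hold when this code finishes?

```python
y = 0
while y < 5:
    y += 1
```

Let's trace through this code step by step.

Initialize: y = 0
Entering loop: while y < 5:

After execution: y = 5
5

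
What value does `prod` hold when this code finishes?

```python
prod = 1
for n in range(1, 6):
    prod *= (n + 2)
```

Let's trace through this code step by step.

Initialize: prod = 1
Entering loop: for n in range(1, 6):

After execution: prod = 2520
2520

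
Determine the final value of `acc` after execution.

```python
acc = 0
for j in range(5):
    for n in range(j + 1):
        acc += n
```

Let's trace through this code step by step.

Initialize: acc = 0
Entering loop: for j in range(5):

After execution: acc = 20
20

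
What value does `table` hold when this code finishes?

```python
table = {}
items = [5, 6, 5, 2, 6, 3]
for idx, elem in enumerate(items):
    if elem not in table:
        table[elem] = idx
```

Let's trace through this code step by step.

Initialize: table = {}
Initialize: items = [5, 6, 5, 2, 6, 3]
Entering loop: for idx, elem in enumerate(items):

After execution: table = {5: 0, 6: 1, 2: 3, 3: 5}
{5: 0, 6: 1, 2: 3, 3: 5}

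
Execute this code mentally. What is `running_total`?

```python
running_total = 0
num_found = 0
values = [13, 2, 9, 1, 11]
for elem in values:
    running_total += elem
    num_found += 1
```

Let's trace through this code step by step.

Initialize: running_total = 0
Initialize: num_found = 0
Initialize: values = [13, 2, 9, 1, 11]
Entering loop: for elem in values:

After execution: running_total = 36
36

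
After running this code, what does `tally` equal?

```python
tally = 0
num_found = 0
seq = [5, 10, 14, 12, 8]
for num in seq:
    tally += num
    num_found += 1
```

Let's trace through this code step by step.

Initialize: tally = 0
Initialize: num_found = 0
Initialize: seq = [5, 10, 14, 12, 8]
Entering loop: for num in seq:

After execution: tally = 49
49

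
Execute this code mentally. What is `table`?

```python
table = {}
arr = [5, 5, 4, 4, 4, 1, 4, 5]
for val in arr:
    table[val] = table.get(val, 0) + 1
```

Let's trace through this code step by step.

Initialize: table = {}
Initialize: arr = [5, 5, 4, 4, 4, 1, 4, 5]
Entering loop: for val in arr:

After execution: table = {5: 3, 4: 4, 1: 1}
{5: 3, 4: 4, 1: 1}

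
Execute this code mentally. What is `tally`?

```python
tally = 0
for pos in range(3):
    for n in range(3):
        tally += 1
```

Let's trace through this code step by step.

Initialize: tally = 0
Entering loop: for pos in range(3):

After execution: tally = 9
9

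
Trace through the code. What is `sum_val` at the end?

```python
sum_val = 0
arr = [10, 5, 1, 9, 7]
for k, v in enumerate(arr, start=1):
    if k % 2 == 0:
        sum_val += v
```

Let's trace through this code step by step.

Initialize: sum_val = 0
Initialize: arr = [10, 5, 1, 9, 7]
Entering loop: for k, v in enumerate(arr, start=1):

After execution: sum_val = 14
14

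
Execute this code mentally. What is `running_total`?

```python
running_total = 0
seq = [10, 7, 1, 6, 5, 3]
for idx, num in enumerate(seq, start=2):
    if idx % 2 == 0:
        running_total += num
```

Let's trace through this code step by step.

Initialize: running_total = 0
Initialize: seq = [10, 7, 1, 6, 5, 3]
Entering loop: for idx, num in enumerate(seq, start=2):

After execution: running_total = 16
16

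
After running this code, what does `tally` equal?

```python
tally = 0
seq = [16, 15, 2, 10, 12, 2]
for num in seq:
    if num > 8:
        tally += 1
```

Let's trace through this code step by step.

Initialize: tally = 0
Initialize: seq = [16, 15, 2, 10, 12, 2]
Entering loop: for num in seq:

After execution: tally = 4
4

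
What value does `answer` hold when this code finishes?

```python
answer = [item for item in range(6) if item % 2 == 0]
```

Let's trace through this code step by step.

Initialize: answer = [item for item in range(6) if item % 2 == 0]

After execution: answer = [0, 2, 4]
[0, 2, 4]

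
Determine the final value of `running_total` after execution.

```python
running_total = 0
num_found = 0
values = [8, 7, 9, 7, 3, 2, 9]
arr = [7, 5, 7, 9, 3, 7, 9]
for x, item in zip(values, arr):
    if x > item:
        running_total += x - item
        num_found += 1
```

Let's trace through this code step by step.

Initialize: running_total = 0
Initialize: num_found = 0
Initialize: values = [8, 7, 9, 7, 3, 2, 9]
Initialize: arr = [7, 5, 7, 9, 3, 7, 9]
Entering loop: for x, item in zip(values, arr):

After execution: running_total = 5
5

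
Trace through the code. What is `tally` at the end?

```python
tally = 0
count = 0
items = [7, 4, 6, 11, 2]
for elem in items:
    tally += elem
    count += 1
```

Let's trace through this code step by step.

Initialize: tally = 0
Initialize: count = 0
Initialize: items = [7, 4, 6, 11, 2]
Entering loop: for elem in items:

After execution: tally = 30
30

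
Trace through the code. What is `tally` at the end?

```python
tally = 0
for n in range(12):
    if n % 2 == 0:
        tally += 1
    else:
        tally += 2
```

Let's trace through this code step by step.

Initialize: tally = 0
Entering loop: for n in range(12):

After execution: tally = 18
18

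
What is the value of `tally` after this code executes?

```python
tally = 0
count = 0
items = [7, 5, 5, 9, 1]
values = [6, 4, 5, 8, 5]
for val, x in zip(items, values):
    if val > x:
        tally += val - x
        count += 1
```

Let's trace through this code step by step.

Initialize: tally = 0
Initialize: count = 0
Initialize: items = [7, 5, 5, 9, 1]
Initialize: values = [6, 4, 5, 8, 5]
Entering loop: for val, x in zip(items, values):

After execution: tally = 3
3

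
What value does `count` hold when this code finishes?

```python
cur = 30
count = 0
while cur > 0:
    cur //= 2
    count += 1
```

Let's trace through this code step by step.

Initialize: cur = 30
Initialize: count = 0
Entering loop: while cur > 0:

After execution: count = 5
5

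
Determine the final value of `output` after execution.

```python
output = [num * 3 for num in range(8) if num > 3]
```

Let's trace through this code step by step.

Initialize: output = [num * 3 for num in range(8) if num > 3]

After execution: output = [12, 15, 18, 21]
[12, 15, 18, 21]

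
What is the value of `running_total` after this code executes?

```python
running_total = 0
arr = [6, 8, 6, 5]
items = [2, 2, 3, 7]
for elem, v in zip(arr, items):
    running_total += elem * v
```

Let's trace through this code step by step.

Initialize: running_total = 0
Initialize: arr = [6, 8, 6, 5]
Initialize: items = [2, 2, 3, 7]
Entering loop: for elem, v in zip(arr, items):

After execution: running_total = 81
81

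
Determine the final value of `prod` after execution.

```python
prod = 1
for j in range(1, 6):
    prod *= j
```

Let's trace through this code step by step.

Initialize: prod = 1
Entering loop: for j in range(1, 6):

After execution: prod = 120
120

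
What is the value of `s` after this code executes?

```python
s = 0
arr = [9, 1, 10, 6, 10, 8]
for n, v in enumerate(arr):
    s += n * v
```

Let's trace through this code step by step.

Initialize: s = 0
Initialize: arr = [9, 1, 10, 6, 10, 8]
Entering loop: for n, v in enumerate(arr):

After execution: s = 119
119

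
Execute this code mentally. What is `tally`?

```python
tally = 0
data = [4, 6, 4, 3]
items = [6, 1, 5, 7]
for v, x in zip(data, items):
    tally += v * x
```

Let's trace through this code step by step.

Initialize: tally = 0
Initialize: data = [4, 6, 4, 3]
Initialize: items = [6, 1, 5, 7]
Entering loop: for v, x in zip(data, items):

After execution: tally = 71
71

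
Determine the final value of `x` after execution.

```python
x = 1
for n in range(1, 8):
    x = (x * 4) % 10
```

Let's trace through this code step by step.

Initialize: x = 1
Entering loop: for n in range(1, 8):

After execution: x = 4
4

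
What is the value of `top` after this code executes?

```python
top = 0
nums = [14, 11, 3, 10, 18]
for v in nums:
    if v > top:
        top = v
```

Let's trace through this code step by step.

Initialize: top = 0
Initialize: nums = [14, 11, 3, 10, 18]
Entering loop: for v in nums:

After execution: top = 18
18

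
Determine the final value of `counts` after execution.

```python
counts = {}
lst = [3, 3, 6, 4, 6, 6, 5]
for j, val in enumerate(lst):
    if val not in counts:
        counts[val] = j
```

Let's trace through this code step by step.

Initialize: counts = {}
Initialize: lst = [3, 3, 6, 4, 6, 6, 5]
Entering loop: for j, val in enumerate(lst):

After execution: counts = {3: 0, 6: 2, 4: 3, 5: 6}
{3: 0, 6: 2, 4: 3, 5: 6}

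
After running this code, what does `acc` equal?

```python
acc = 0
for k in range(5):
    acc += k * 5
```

Let's trace through this code step by step.

Initialize: acc = 0
Entering loop: for k in range(5):

After execution: acc = 50
50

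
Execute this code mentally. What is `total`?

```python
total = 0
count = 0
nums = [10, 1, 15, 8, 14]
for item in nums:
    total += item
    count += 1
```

Let's trace through this code step by step.

Initialize: total = 0
Initialize: count = 0
Initialize: nums = [10, 1, 15, 8, 14]
Entering loop: for item in nums:

After execution: total = 48
48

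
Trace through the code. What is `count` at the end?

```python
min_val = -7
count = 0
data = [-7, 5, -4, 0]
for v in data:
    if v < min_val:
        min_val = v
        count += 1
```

Let's trace through this code step by step.

Initialize: min_val = -7
Initialize: count = 0
Initialize: data = [-7, 5, -4, 0]
Entering loop: for v in data:

After execution: count = 0
0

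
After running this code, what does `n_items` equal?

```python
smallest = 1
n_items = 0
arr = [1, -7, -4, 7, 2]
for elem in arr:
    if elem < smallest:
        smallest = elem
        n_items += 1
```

Let's trace through this code step by step.

Initialize: smallest = 1
Initialize: n_items = 0
Initialize: arr = [1, -7, -4, 7, 2]
Entering loop: for elem in arr:

After execution: n_items = 1
1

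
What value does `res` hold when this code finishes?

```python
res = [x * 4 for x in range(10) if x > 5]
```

Let's trace through this code step by step.

Initialize: res = [x * 4 for x in range(10) if x > 5]

After execution: res = [24, 28, 32, 36]
[24, 28, 32, 36]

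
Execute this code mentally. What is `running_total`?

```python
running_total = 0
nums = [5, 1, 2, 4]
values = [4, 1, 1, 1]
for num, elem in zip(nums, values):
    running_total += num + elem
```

Let's trace through this code step by step.

Initialize: running_total = 0
Initialize: nums = [5, 1, 2, 4]
Initialize: values = [4, 1, 1, 1]
Entering loop: for num, elem in zip(nums, values):

After execution: running_total = 19
19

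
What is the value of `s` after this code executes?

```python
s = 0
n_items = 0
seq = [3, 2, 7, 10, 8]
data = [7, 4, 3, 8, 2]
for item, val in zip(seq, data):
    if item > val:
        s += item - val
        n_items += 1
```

Let's trace through this code step by step.

Initialize: s = 0
Initialize: n_items = 0
Initialize: seq = [3, 2, 7, 10, 8]
Initialize: data = [7, 4, 3, 8, 2]
Entering loop: for item, val in zip(seq, data):

After execution: s = 12
12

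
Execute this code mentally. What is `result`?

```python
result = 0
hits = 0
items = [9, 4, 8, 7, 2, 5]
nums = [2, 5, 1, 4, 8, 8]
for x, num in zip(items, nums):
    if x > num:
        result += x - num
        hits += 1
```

Let's trace through this code step by step.

Initialize: result = 0
Initialize: hits = 0
Initialize: items = [9, 4, 8, 7, 2, 5]
Initialize: nums = [2, 5, 1, 4, 8, 8]
Entering loop: for x, num in zip(items, nums):

After execution: result = 17
17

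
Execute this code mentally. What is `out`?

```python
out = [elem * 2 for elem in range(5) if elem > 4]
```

Let's trace through this code step by step.

Initialize: out = [elem * 2 for elem in range(5) if elem > 4]

After execution: out = []
[]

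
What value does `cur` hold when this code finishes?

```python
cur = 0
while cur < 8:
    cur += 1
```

Let's trace through this code step by step.

Initialize: cur = 0
Entering loop: while cur < 8:

After execution: cur = 8
8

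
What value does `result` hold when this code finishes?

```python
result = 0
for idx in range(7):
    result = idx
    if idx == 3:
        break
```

Let's trace through this code step by step.

Initialize: result = 0
Entering loop: for idx in range(7):

After execution: result = 3
3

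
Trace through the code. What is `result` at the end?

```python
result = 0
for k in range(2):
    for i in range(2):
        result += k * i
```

Let's trace through this code step by step.

Initialize: result = 0
Entering loop: for k in range(2):

After execution: result = 1
1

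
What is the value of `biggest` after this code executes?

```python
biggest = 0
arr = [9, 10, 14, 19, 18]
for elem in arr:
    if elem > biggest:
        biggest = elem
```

Let's trace through this code step by step.

Initialize: biggest = 0
Initialize: arr = [9, 10, 14, 19, 18]
Entering loop: for elem in arr:

After execution: biggest = 19
19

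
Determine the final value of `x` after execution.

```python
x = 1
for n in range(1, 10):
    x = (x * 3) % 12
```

Let's trace through this code step by step.

Initialize: x = 1
Entering loop: for n in range(1, 10):

After execution: x = 3
3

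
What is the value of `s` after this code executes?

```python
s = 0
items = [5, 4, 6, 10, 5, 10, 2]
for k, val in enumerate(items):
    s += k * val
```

Let's trace through this code step by step.

Initialize: s = 0
Initialize: items = [5, 4, 6, 10, 5, 10, 2]
Entering loop: for k, val in enumerate(items):

After execution: s = 128
128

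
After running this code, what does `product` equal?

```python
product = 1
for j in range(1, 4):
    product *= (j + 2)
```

Let's trace through this code step by step.

Initialize: product = 1
Entering loop: for j in range(1, 4):

After execution: product = 60
60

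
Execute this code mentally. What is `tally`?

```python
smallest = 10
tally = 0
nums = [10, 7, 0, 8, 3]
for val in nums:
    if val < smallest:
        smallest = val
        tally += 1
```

Let's trace through this code step by step.

Initialize: smallest = 10
Initialize: tally = 0
Initialize: nums = [10, 7, 0, 8, 3]
Entering loop: for val in nums:

After execution: tally = 2
2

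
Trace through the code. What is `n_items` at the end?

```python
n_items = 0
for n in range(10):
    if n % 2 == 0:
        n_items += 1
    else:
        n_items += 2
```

Let's trace through this code step by step.

Initialize: n_items = 0
Entering loop: for n in range(10):

After execution: n_items = 15
15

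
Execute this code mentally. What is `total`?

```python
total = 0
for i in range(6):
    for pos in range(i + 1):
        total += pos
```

Let's trace through this code step by step.

Initialize: total = 0
Entering loop: for i in range(6):

After execution: total = 35
35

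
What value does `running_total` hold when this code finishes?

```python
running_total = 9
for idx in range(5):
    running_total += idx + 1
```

Let's trace through this code step by step.

Initialize: running_total = 9
Entering loop: for idx in range(5):

After execution: running_total = 24
24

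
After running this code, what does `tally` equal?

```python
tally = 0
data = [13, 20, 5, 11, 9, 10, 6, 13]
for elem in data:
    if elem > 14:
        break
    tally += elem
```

Let's trace through this code step by step.

Initialize: tally = 0
Initialize: data = [13, 20, 5, 11, 9, 10, 6, 13]
Entering loop: for elem in data:

After execution: tally = 13
13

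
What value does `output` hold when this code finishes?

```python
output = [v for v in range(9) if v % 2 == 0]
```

Let's trace through this code step by step.

Initialize: output = [v for v in range(9) if v % 2 == 0]

After execution: output = [0, 2, 4, 6, 8]
[0, 2, 4, 6, 8]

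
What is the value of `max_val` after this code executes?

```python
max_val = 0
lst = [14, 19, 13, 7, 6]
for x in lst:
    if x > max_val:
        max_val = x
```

Let's trace through this code step by step.

Initialize: max_val = 0
Initialize: lst = [14, 19, 13, 7, 6]
Entering loop: for x in lst:

After execution: max_val = 19
19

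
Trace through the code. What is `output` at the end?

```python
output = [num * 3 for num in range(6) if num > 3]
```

Let's trace through this code step by step.

Initialize: output = [num * 3 for num in range(6) if num > 3]

After execution: output = [12, 15]
[12, 15]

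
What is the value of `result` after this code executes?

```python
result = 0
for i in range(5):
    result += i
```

Let's trace through this code step by step.

Initialize: result = 0
Entering loop: for i in range(5):

After execution: result = 10
10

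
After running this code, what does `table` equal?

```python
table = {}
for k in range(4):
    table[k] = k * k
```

Let's trace through this code step by step.

Initialize: table = {}
Entering loop: for k in range(4):

After execution: table = {0: 0, 1: 1, 2: 4, 3: 9}
{0: 0, 1: 1, 2: 4, 3: 9}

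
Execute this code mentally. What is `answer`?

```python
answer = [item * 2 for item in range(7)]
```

Let's trace through this code step by step.

Initialize: answer = [item * 2 for item in range(7)]

After execution: answer = [0, 2, 4, 6, 8, 10, 12]
[0, 2, 4, 6, 8, 10, 12]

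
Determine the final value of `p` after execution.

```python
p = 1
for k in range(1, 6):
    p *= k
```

Let's trace through this code step by step.

Initialize: p = 1
Entering loop: for k in range(1, 6):

After execution: p = 120
120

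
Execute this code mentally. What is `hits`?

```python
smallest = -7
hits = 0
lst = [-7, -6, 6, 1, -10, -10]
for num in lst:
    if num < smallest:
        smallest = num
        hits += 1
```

Let's trace through this code step by step.

Initialize: smallest = -7
Initialize: hits = 0
Initialize: lst = [-7, -6, 6, 1, -10, -10]
Entering loop: for num in lst:

After execution: hits = 1
1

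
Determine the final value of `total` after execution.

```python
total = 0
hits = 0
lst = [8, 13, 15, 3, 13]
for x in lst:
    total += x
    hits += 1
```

Let's trace through this code step by step.

Initialize: total = 0
Initialize: hits = 0
Initialize: lst = [8, 13, 15, 3, 13]
Entering loop: for x in lst:

After execution: total = 52
52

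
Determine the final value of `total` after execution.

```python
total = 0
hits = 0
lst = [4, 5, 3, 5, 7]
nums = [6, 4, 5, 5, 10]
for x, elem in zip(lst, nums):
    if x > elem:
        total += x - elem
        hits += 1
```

Let's trace through this code step by step.

Initialize: total = 0
Initialize: hits = 0
Initialize: lst = [4, 5, 3, 5, 7]
Initialize: nums = [6, 4, 5, 5, 10]
Entering loop: for x, elem in zip(lst, nums):

After execution: total = 1
1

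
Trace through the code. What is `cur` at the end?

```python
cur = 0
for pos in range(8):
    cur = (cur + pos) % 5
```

Let's trace through this code step by step.

Initialize: cur = 0
Entering loop: for pos in range(8):

After execution: cur = 3
3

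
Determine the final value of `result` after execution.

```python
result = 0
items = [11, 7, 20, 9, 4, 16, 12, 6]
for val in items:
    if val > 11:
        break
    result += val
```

Let's trace through this code step by step.

Initialize: result = 0
Initialize: items = [11, 7, 20, 9, 4, 16, 12, 6]
Entering loop: for val in items:

After execution: result = 18
18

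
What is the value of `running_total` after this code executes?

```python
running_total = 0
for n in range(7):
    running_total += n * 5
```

Let's trace through this code step by step.

Initialize: running_total = 0
Entering loop: for n in range(7):

After execution: running_total = 105
105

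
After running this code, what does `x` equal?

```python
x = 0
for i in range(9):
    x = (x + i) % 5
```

Let's trace through this code step by step.

Initialize: x = 0
Entering loop: for i in range(9):

After execution: x = 1
1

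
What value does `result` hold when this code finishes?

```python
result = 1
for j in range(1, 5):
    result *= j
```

Let's trace through this code step by step.

Initialize: result = 1
Entering loop: for j in range(1, 5):

After execution: result = 24
24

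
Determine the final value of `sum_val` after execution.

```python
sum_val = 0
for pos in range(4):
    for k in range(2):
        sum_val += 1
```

Let's trace through this code step by step.

Initialize: sum_val = 0
Entering loop: for pos in range(4):

After execution: sum_val = 8
8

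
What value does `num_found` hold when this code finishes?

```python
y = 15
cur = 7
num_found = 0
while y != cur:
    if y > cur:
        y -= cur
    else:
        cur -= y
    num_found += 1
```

Let's trace through this code step by step.

Initialize: y = 15
Initialize: cur = 7
Initialize: num_found = 0
Entering loop: while y != cur:

After execution: num_found = 8
8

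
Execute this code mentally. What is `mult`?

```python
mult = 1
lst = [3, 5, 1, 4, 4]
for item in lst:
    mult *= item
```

Let's trace through this code step by step.

Initialize: mult = 1
Initialize: lst = [3, 5, 1, 4, 4]
Entering loop: for item in lst:

After execution: mult = 240
240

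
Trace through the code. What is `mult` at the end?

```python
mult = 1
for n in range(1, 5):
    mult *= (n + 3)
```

Let's trace through this code step by step.

Initialize: mult = 1
Entering loop: for n in range(1, 5):

After execution: mult = 840
840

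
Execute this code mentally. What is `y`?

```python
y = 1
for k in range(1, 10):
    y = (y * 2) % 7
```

Let's trace through this code step by step.

Initialize: y = 1
Entering loop: for k in range(1, 10):

After execution: y = 1
1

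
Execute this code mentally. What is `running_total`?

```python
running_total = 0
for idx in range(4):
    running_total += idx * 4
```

Let's trace through this code step by step.

Initialize: running_total = 0
Entering loop: for idx in range(4):

After execution: running_total = 24
24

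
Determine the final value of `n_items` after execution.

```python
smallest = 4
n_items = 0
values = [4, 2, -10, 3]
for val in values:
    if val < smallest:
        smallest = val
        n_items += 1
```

Let's trace through this code step by step.

Initialize: smallest = 4
Initialize: n_items = 0
Initialize: values = [4, 2, -10, 3]
Entering loop: for val in values:

After execution: n_items = 2
2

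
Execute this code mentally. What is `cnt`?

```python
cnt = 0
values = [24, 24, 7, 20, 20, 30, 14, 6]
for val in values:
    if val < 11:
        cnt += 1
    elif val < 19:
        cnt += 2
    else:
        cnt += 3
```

Let's trace through this code step by step.

Initialize: cnt = 0
Initialize: values = [24, 24, 7, 20, 20, 30, 14, 6]
Entering loop: for val in values:

After execution: cnt = 19
19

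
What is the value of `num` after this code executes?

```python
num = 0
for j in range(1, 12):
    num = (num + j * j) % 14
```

Let's trace through this code step by step.

Initialize: num = 0
Entering loop: for j in range(1, 12):

After execution: num = 2
2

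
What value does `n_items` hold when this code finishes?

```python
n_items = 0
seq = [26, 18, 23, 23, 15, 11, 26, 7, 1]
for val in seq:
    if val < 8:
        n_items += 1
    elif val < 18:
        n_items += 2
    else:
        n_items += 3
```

Let's trace through this code step by step.

Initialize: n_items = 0
Initialize: seq = [26, 18, 23, 23, 15, 11, 26, 7, 1]
Entering loop: for val in seq:

After execution: n_items = 21
21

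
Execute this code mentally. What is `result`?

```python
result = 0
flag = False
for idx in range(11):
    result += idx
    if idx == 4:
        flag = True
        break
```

Let's trace through this code step by step.

Initialize: result = 0
Initialize: flag = False
Entering loop: for idx in range(11):

After execution: result = 10
10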